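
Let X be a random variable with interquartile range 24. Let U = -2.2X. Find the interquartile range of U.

Under U = aX + b, IQR(U) = |a|·IQR(X) = |-2.2|·24 = 52.8 (shifts cancel; spread scales by |a|).

IQR(U) = 52.8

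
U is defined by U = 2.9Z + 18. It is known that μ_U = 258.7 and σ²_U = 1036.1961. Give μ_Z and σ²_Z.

μ_Z = 83, σ²_Z = 123.21

From U = 2.9Z + 18: μ_U = a·μ_Z + b, so μ_Z = (μ_U − b)/a = (258.7 − 18)/2.9 = 83.
σ²_U = a²·σ²_Z, so σ²_Z = 1036.1961/2.9² = 123.21.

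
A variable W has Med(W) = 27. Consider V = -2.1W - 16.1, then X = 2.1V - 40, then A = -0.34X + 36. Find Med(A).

Med(V) = (-2.1)·27 + (-16.1) = -72.8.
Med(X) = 2.1·(-72.8) + (-40) = -192.88.
Med(A) = (-0.34)·(-192.88) + 36 = 101.5792.

Med(A) = 101.5792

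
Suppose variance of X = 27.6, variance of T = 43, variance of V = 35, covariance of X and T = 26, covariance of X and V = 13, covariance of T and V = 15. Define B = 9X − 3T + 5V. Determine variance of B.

variance of B = a²·variance of X + b²·variance of T + c²·variance of V + 2ab·covariance of X and T + 2ac·covariance of X and V + 2bc·covariance of T and V, with a = 9, b = -3, c = 5.
= 2235.6 + 387 + 875 + (-1404) + 1170 + (-450)
= 2813.6.

variance of B = 2813.6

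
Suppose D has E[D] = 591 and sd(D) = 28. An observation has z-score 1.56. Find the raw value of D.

D = 634.68

D = E[D] + z·sd(D) = 591 + 1.56·28 = 634.68.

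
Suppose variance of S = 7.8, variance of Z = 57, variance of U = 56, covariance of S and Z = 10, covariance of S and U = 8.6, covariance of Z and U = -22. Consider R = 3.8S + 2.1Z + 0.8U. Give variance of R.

variance of R = a²·variance of S + b²·variance of Z + c²·variance of U + 2ab·covariance of S and Z + 2ac·covariance of S and U + 2bc·covariance of Z and U, with a = 3.8, b = 2.1, c = 0.8.
= 112.632 + 251.37 + 35.84 + 159.6 + 52.288 + (-73.92)
= 537.81.

variance of R = 537.81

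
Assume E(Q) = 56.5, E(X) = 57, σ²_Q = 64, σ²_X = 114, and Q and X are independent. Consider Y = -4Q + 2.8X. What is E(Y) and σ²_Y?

E(Y) = -66.4, σ²_Y = 1917.76

E(Y) = (-4)·E(Q) + 2.8·E(X) = (-4)·56.5 + 2.8·57 = -66.4.
σ²_Y = a²·σ²_Q + b²·σ²_X + 2ab·covariance of Q and X with a = -4, b = 2.8.
Independence gives covariance of Q and X = 0.
= (-4)²·64 + 2.8²·114 + 2·(-4)·2.8·0
= 1024 + 893.76 + 0 = 1917.76.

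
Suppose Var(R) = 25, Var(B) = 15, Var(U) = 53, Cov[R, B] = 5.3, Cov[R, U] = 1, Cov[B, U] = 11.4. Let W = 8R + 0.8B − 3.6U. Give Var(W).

Var(W) = 2241.056

Var(W) = a²·Var(R) + b²·Var(B) + c²·Var(U) + 2ab·Cov[R, B] + 2ac·Cov[R, U] + 2bc·Cov[B, U], with a = 8, b = 0.8, c = -3.6.
= 1600 + 9.6 + 686.88 + 67.84 + (-57.6) + (-65.664)
= 2241.056.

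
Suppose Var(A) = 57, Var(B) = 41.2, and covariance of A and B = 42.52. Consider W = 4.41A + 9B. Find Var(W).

Var(W) = 7820.9793

Var(W) = a²·Var(A) + b²·Var(B) + 2ab·covariance of A and B with a = 4.41, b = 9.
= 4.41²·57 + 9²·41.2 + 2·4.41·9·42.52
= 1108.5417 + 3337.2 + 3375.2376 = 7820.9793.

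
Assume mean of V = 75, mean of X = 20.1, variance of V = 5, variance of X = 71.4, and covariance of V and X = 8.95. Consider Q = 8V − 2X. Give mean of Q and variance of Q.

mean of Q = 8·mean of V + (-2)·mean of X = 8·75 + (-2)·20.1 = 559.8.
variance of Q = a²·variance of V + b²·variance of X + 2ab·covariance of V and X with a = 8, b = -2.
= 8²·5 + (-2)²·71.4 + 2·8·(-2)·8.95
= 320 + 285.6 + (-286.4) = 319.2.

mean of Q = 559.8, variance of Q = 319.2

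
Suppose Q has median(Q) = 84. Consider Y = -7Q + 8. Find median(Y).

A linear map preserves order up to sign, so median(Y) = a·median(Q) + b = (-7)·84 + 8 = -580.

median(Y) = -580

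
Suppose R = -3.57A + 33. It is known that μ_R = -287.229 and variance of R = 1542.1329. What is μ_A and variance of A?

μ_A = 89.7, variance of A = 121

From R = -3.57A + 33: μ_R = a·μ_A + b, so μ_A = (μ_R − b)/a = (-287.229 − 33)/(-3.57) = 89.7.
variance of R = a²·variance of A, so variance of A = 1542.1329/(-3.57)² = 121.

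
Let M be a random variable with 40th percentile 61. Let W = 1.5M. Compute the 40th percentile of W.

Since a = 1.5 > 0 the transformation is increasing, so the 40th percentile of W = a·(P_{40} of M) + b = 1.5·61 = 91.5.

40th percentile of W = 91.5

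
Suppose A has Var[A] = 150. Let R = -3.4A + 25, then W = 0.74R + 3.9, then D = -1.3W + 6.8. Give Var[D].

Var[R] = (-3.4)²·150 = 1734.
Var[W] = 0.74²·1734 = 949.5384.
Var[D] = (-1.3)²·949.5384 = 1604.719896.

Var[D] = 1604.719896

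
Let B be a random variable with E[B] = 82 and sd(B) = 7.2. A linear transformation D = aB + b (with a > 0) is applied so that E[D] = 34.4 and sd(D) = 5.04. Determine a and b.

sd(D) = a·sd(B) (a > 0), so a = 5.04/7.2 = 0.7.
E[D] = a·E[B] + b, so b = 34.4 − 0.7·82 = -23.

a = 0.7, b = -23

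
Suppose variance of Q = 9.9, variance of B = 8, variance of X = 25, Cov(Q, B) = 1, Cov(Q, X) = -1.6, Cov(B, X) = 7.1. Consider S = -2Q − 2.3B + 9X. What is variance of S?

variance of S = 1879.78

variance of S = a²·variance of Q + b²·variance of B + c²·variance of X + 2ab·Cov(Q, B) + 2ac·Cov(Q, X) + 2bc·Cov(B, X), with a = -2, b = -2.3, c = 9.
= 39.6 + 42.32 + 2025 + 9.2 + 57.6 + (-293.94)
= 1879.78.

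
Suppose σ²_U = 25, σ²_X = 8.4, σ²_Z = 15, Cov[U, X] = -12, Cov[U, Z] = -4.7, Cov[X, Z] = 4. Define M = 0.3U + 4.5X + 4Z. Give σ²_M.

σ²_M = 512.67

σ²_M = a²·σ²_U + b²·σ²_X + c²·σ²_Z + 2ab·Cov[U, X] + 2ac·Cov[U, Z] + 2bc·Cov[X, Z], with a = 0.3, b = 4.5, c = 4.
= 2.25 + 170.1 + 240 + (-32.4) + (-11.28) + 144
= 512.67.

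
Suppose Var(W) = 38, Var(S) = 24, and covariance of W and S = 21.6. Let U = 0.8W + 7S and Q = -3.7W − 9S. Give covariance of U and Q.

By bilinearity, covariance of U and Q = ac·Var(W) + bd·Var(S) + (ad+bc)·covariance of W and S, with a=0.8, b=7, c=-3.7, d=-9.
ac·Var(W) = 0.8·(-3.7)·38 = -112.48
bd·Var(S) = 7·(-9)·24 = -1512
(ad+bc)·covariance of W and S = (-33.1)·21.6 = -714.96
covariance of U and Q = -112.48 + (-1512) + (-714.96) = -2339.44.

covariance of U and Q = -2339.44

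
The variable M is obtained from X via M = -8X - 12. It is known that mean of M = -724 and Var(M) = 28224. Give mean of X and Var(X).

mean of X = 89, Var(X) = 441

From M = -8X - 12: mean of M = a·mean of X + b, so mean of X = (mean of M − b)/a = (-724 − (-12))/(-8) = 89.
Var(M) = a²·Var(X), so Var(X) = 28224/(-8)² = 441.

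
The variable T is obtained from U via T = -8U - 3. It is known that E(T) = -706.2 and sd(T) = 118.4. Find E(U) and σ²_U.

E(U) = 87.9, σ²_U = 219.04

From T = -8U - 3: E(T) = a·E(U) + b, so E(U) = (E(T) − b)/a = (-706.2 − (-3))/(-8) = 87.9.
σ²_T = 118.4² = 14018.56.
σ²_T = a²·σ²_U, so σ²_U = 14018.56/(-8)² = 219.04.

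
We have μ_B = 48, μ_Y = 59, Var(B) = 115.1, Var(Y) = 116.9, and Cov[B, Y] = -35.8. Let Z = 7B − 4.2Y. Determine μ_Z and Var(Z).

μ_Z = 88.2, Var(Z) = 9807.056

μ_Z = 7·μ_B + (-4.2)·μ_Y = 7·48 + (-4.2)·59 = 88.2.
Var(Z) = a²·Var(B) + b²·Var(Y) + 2ab·Cov[B, Y] with a = 7, b = -4.2.
= 7²·115.1 + (-4.2)²·116.9 + 2·7·(-4.2)·(-35.8)
= 5639.9 + 2062.116 + 2105.04 = 9807.056.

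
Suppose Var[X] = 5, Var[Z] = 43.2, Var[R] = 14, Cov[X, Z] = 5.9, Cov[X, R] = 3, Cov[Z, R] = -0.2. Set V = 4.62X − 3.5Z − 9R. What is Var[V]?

Var[V] = a²·Var[X] + b²·Var[Z] + c²·Var[R] + 2ab·Cov[X, Z] + 2ac·Cov[X, R] + 2bc·Cov[Z, R], with a = 4.62, b = -3.5, c = -9.
= 106.722 + 529.2 + 1134 + (-190.806) + (-249.48) + (-12.6)
= 1317.036.

Var[V] = 1317.036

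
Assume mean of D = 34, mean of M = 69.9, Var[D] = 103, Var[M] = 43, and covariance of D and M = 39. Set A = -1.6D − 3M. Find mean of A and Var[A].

mean of A = -264.1, Var[A] = 1025.08

mean of A = (-1.6)·mean of D + (-3)·mean of M = (-1.6)·34 + (-3)·69.9 = -264.1.
Var[A] = a²·Var[D] + b²·Var[M] + 2ab·covariance of D and M with a = -1.6, b = -3.
= (-1.6)²·103 + (-3)²·43 + 2·(-1.6)·(-3)·39
= 263.68 + 387 + 374.4 = 1025.08.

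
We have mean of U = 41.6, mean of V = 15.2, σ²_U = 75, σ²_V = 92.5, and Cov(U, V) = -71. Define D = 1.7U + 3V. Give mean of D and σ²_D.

mean of D = 1.7·mean of U + 3·mean of V = 1.7·41.6 + 3·15.2 = 116.32.
σ²_D = a²·σ²_U + b²·σ²_V + 2ab·Cov(U, V) with a = 1.7, b = 3.
= 1.7²·75 + 3²·92.5 + 2·1.7·3·(-71)
= 216.75 + 832.5 + (-724.2) = 325.05.

mean of D = 116.32, σ²_D = 325.05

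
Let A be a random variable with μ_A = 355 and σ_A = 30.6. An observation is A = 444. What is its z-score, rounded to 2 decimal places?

z = (A − μ_A) / σ_A = (444 − 355) / 30.6 ≈ 2.91.

z = 2.91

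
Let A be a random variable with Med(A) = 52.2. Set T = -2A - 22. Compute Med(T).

Med(T) = -126.4

A linear map preserves order up to sign, so Med(T) = a·Med(A) + b = (-2)·52.2 + (-22) = -126.4.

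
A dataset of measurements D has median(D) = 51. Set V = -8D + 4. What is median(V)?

A linear map preserves order up to sign, so median(V) = a·median(D) + b = (-8)·51 + 4 = -404.

median(V) = -404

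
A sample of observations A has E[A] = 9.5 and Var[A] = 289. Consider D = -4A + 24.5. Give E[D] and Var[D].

E[D] = -13.5, Var[D] = 4624

D = -4A + 24.5 is linear with a = -4, b = 24.5.
E[D] = a·E[A] + b = (-4)·9.5 + 24.5 = -13.5.
Var[D] = a²·Var[A] = (-4)²·289 = 4624 (the additive constant 24.5 does not affect variance).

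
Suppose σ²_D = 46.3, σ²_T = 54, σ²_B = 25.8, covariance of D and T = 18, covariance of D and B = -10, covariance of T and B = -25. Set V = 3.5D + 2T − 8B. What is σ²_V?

σ²_V = 4046.375

σ²_V = a²·σ²_D + b²·σ²_T + c²·σ²_B + 2ab·covariance of D and T + 2ac·covariance of D and B + 2bc·covariance of T and B, with a = 3.5, b = 2, c = -8.
= 567.175 + 216 + 1651.2 + 252 + 560 + 800
= 4046.375.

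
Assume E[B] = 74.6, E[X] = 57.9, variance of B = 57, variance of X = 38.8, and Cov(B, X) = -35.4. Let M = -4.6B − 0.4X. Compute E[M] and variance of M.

E[M] = (-4.6)·E[B] + (-0.4)·E[X] = (-4.6)·74.6 + (-0.4)·57.9 = -366.32.
variance of M = a²·variance of B + b²·variance of X + 2ab·Cov(B, X) with a = -4.6, b = -0.4.
= (-4.6)²·57 + (-0.4)²·38.8 + 2·(-4.6)·(-0.4)·(-35.4)
= 1206.12 + 6.208 + (-130.272) = 1082.056.

E[M] = -366.32, variance of M = 1082.056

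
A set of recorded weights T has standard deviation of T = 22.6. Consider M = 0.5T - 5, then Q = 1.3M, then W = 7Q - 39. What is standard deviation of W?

standard deviation of M = |0.5|·22.6 = 11.3.
standard deviation of Q = |1.3|·11.3 = 14.69.
standard deviation of W = |7|·14.69 = 102.83.

standard deviation of W = 102.83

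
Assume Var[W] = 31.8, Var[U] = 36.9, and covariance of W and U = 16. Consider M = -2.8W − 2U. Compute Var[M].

Var[M] = a²·Var[W] + b²·Var[U] + 2ab·covariance of W and U with a = -2.8, b = -2.
= (-2.8)²·31.8 + (-2)²·36.9 + 2·(-2.8)·(-2)·16
= 249.312 + 147.6 + 179.2 = 576.112.

Var[M] = 576.112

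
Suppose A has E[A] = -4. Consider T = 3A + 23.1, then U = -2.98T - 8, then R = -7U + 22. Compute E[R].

E[R] = 309.546

E[T] = 3·(-4) + 23.1 = 11.1.
E[U] = (-2.98)·11.1 + (-8) = -41.078.
E[R] = (-7)·(-41.078) + 22 = 309.546.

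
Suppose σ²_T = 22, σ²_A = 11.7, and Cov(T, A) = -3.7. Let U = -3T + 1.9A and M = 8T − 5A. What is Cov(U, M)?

Cov(U, M) = -750.89

By bilinearity, Cov(U, M) = ac·σ²_T + bd·σ²_A + (ad+bc)·Cov(T, A), with a=-3, b=1.9, c=8, d=-5.
ac·σ²_T = (-3)·8·22 = -528
bd·σ²_A = 1.9·(-5)·11.7 = -111.15
(ad+bc)·Cov(T, A) = (30.2)·(-3.7) = -111.74
Cov(U, M) = -528 + (-111.15) + (-111.74) = -750.89.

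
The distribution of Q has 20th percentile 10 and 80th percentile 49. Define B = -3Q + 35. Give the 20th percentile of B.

Since a = -3 < 0 the transformation is decreasing, reversing order: the 20th percentile of B corresponds to the 80th percentile of Q.
So P_{20}(B) = a·P_{80}(Q) + b = (-3)·49 + 35 = -112.

20th percentile of B = -112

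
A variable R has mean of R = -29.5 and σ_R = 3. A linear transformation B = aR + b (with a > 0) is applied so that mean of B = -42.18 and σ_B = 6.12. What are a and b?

σ_B = a·σ_R (a > 0), so a = 6.12/3 = 2.04.
mean of B = a·mean of R + b, so b = -42.18 − 2.04·(-29.5) = 18.

a = 2.04, b = 18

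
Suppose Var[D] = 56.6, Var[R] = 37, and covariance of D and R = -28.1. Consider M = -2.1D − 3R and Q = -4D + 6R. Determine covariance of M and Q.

By bilinearity, covariance of M and Q = ac·Var[D] + bd·Var[R] + (ad+bc)·covariance of D and R, with a=-2.1, b=-3, c=-4, d=6.
ac·Var[D] = (-2.1)·(-4)·56.6 = 475.44
bd·Var[R] = (-3)·6·37 = -666
(ad+bc)·covariance of D and R = (-0.6)·(-28.1) = 16.86
covariance of M and Q = 475.44 + (-666) + 16.86 = -173.7.

covariance of M and Q = -173.7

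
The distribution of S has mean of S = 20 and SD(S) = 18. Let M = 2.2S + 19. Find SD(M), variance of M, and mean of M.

SD(M) = 39.6, variance of M = 1568.16, mean of M = 63

M = 2.2S + 19 is linear with a = 2.2, b = 19.
SD(M) = |a|·SD(S) = |2.2|·18 = 39.6.
variance of S = 18² = 324.
variance of M = a²·variance of S = 2.2²·324 = 1568.16 (the additive constant 19 does not affect variance).
mean of M = a·mean of S + b = 2.2·20 + 19 = 63.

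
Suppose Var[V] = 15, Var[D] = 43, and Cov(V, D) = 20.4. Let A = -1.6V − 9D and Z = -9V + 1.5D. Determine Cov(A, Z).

Cov(A, Z) = 1238.94

By bilinearity, Cov(A, Z) = ac·Var[V] + bd·Var[D] + (ad+bc)·Cov(V, D), with a=-1.6, b=-9, c=-9, d=1.5.
ac·Var[V] = (-1.6)·(-9)·15 = 216
bd·Var[D] = (-9)·1.5·43 = -580.5
(ad+bc)·Cov(V, D) = (78.6)·20.4 = 1603.44
Cov(A, Z) = 216 + (-580.5) + 1603.44 = 1238.94.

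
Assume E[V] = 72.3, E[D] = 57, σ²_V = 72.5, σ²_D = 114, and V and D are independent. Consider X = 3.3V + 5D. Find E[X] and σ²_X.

E[X] = 523.59, σ²_X = 3639.525

E[X] = 3.3·E[V] + 5·E[D] = 3.3·72.3 + 5·57 = 523.59.
σ²_X = a²·σ²_V + b²·σ²_D + 2ab·covariance of V and D with a = 3.3, b = 5.
Independence gives covariance of V and D = 0.
= 3.3²·72.5 + 5²·114 + 2·3.3·5·0
= 789.525 + 2850 + 0 = 3639.525.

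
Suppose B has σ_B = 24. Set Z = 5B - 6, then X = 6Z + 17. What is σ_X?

σ_X = 720

σ_Z = |5|·24 = 120.
σ_X = |6|·120 = 720.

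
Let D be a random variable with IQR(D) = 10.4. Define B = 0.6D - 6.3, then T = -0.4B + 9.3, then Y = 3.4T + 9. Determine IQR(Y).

IQR(B) = |0.6|·10.4 = 6.24.
IQR(T) = |-0.4|·6.24 = 2.496.
IQR(Y) = |3.4|·2.496 = 8.4864.

IQR(Y) = 8.4864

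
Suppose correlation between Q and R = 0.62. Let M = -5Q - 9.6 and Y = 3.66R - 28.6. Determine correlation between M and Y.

Linear rescalings preserve |correlation|; the slopes -5 and 3.66 have opposite signs, so the correlation flips sign: correlation between M and Y = −correlation between Q and R = -0.62.

correlation between M and Y = -0.62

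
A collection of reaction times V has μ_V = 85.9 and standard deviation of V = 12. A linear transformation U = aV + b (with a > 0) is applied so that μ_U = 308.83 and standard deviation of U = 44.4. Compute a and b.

standard deviation of U = a·standard deviation of V (a > 0), so a = 44.4/12 = 3.7.
μ_U = a·μ_V + b, so b = 308.83 − 3.7·85.9 = -9.

a = 3.7, b = -9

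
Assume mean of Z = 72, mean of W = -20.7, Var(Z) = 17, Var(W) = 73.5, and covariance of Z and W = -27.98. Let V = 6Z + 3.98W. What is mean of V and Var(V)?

mean of V = 349.614, Var(V) = 439.9446

mean of V = 6·mean of Z + 3.98·mean of W = 6·72 + 3.98·(-20.7) = 349.614.
Var(V) = a²·Var(Z) + b²·Var(W) + 2ab·covariance of Z and W with a = 6, b = 3.98.
= 6²·17 + 3.98²·73.5 + 2·6·3.98·(-27.98)
= 612 + 1164.2694 + (-1336.3248) = 439.9446.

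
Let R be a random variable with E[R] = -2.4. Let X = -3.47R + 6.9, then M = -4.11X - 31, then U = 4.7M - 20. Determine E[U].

E[U] = -459.859276

E[X] = (-3.47)·(-2.4) + 6.9 = 15.228.
E[M] = (-4.11)·15.228 + (-31) = -93.58708.
E[U] = 4.7·(-93.58708) + (-20) = -459.859276.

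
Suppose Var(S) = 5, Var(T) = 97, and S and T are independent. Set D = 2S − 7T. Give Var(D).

Var(D) = a²·Var(S) + b²·Var(T) + 2ab·covariance of S and T with a = 2, b = -7.
Independence gives covariance of S and T = 0.
= 2²·5 + (-7)²·97 + 2·2·(-7)·0
= 20 + 4753 + 0 = 4773.

Var(D) = 4773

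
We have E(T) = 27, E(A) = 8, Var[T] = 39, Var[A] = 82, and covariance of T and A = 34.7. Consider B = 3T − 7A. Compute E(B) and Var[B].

E(B) = 3·E(T) + (-7)·E(A) = 3·27 + (-7)·8 = 25.
Var[B] = a²·Var[T] + b²·Var[A] + 2ab·covariance of T and A with a = 3, b = -7.
= 3²·39 + (-7)²·82 + 2·3·(-7)·34.7
= 351 + 4018 + (-1457.4) = 2911.6.

E(B) = 25, Var[B] = 2911.6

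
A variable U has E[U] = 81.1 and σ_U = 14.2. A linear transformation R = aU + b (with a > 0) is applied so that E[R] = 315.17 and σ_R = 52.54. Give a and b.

σ_R = a·σ_U (a > 0), so a = 52.54/14.2 = 3.7.
E[R] = a·E[U] + b, so b = 315.17 − 3.7·81.1 = 15.1.

a = 3.7, b = 15.1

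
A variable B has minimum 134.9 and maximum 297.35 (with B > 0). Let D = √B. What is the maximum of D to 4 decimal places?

√B is increasing on this domain, so max(D) comes from max(B) = 297.35: max(D) = √(297.35) ≈ 17.2438.

max(D) = 17.2438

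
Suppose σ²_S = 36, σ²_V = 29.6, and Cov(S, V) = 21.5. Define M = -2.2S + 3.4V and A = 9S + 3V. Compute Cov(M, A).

By bilinearity, Cov(M, A) = ac·σ²_S + bd·σ²_V + (ad+bc)·Cov(S, V), with a=-2.2, b=3.4, c=9, d=3.
ac·σ²_S = (-2.2)·9·36 = -712.8
bd·σ²_V = 3.4·3·29.6 = 301.92
(ad+bc)·Cov(S, V) = (24)·21.5 = 516
Cov(M, A) = -712.8 + 301.92 + 516 = 105.12.

Cov(M, A) = 105.12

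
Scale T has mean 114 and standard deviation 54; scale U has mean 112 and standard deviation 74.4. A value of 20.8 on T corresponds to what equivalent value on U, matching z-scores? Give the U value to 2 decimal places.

U = -16.41

z = (20.8 − 114)/54 ≈ -1.7259.
U = 112 + z·74.4 = 112 + (20.8 − 114)·74.4/54 ≈ -16.41.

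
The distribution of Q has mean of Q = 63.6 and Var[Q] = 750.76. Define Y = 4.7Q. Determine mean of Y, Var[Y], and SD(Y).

mean of Y = 298.92, Var[Y] = 16584.2884, SD(Y) = 128.78

Y = 4.7Q is linear with a = 4.7, b = 0.
mean of Y = a·mean of Q + b = 4.7·63.6 = 298.92.
Var[Y] = a²·Var[Q] = 4.7²·750.76 = 16584.2884.
SD(Q) = √750.76 = 27.4.
SD(Y) = |a|·SD(Q) = |4.7|·27.4 = 128.78.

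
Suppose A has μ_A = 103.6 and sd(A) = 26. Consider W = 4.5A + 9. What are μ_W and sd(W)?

W = 4.5A + 9 is linear with a = 4.5, b = 9.
μ_W = a·μ_A + b = 4.5·103.6 + 9 = 475.2.
sd(W) = |a|·sd(A) = |4.5|·26 = 117.

μ_W = 475.2, sd(W) = 117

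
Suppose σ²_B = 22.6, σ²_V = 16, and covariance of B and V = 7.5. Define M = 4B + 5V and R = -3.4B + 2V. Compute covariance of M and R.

By bilinearity, covariance of M and R = ac·σ²_B + bd·σ²_V + (ad+bc)·covariance of B and V, with a=4, b=5, c=-3.4, d=2.
ac·σ²_B = 4·(-3.4)·22.6 = -307.36
bd·σ²_V = 5·2·16 = 160
(ad+bc)·covariance of B and V = (-9)·7.5 = -67.5
covariance of M and R = -307.36 + 160 + (-67.5) = -214.86.

covariance of M and R = -214.86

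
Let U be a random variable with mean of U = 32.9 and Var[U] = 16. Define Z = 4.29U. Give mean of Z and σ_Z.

Z = 4.29U is linear with a = 4.29, b = 0.
mean of Z = a·mean of U + b = 4.29·32.9 = 141.141.
σ_U = √16 = 4.
σ_Z = |a|·σ_U = |4.29|·4 = 17.16.

mean of Z = 141.141, σ_Z = 17.16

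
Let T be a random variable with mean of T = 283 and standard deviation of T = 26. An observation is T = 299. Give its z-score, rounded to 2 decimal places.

z = 0.62

z = (T − mean of T) / standard deviation of T = (299 − 283) / 26 ≈ 0.62.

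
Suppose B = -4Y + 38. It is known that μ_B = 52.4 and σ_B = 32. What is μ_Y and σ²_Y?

From B = -4Y + 38: μ_B = a·μ_Y + b, so μ_Y = (μ_B − b)/a = (52.4 − 38)/(-4) = -3.6.
σ²_B = 32² = 1024.
σ²_B = a²·σ²_Y, so σ²_Y = 1024/(-4)² = 64.

μ_Y = -3.6, σ²_Y = 64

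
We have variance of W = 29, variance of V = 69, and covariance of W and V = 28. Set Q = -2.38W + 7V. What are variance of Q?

variance of Q = a²·variance of W + b²·variance of V + 2ab·covariance of W and V with a = -2.38, b = 7.
= (-2.38)²·29 + 7²·69 + 2·(-2.38)·7·28
= 164.2676 + 3381 + (-932.96) = 2612.3076.

variance of Q = 2612.3076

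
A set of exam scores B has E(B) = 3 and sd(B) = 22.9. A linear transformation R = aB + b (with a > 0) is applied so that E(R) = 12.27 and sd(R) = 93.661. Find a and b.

a = 4.09, b = 0

sd(R) = a·sd(B) (a > 0), so a = 93.661/22.9 = 4.09.
E(R) = a·E(B) + b, so b = 12.27 − 4.09·3 = 0.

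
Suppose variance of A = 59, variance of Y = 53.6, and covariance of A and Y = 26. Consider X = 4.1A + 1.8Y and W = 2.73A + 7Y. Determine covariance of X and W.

By bilinearity, covariance of X and W = ac·variance of A + bd·variance of Y + (ad+bc)·covariance of A and Y, with a=4.1, b=1.8, c=2.73, d=7.
ac·variance of A = 4.1·2.73·59 = 660.387
bd·variance of Y = 1.8·7·53.6 = 675.36
(ad+bc)·covariance of A and Y = (33.614)·26 = 873.964
covariance of X and W = 660.387 + 675.36 + 873.964 = 2209.711.

covariance of X and W = 2209.711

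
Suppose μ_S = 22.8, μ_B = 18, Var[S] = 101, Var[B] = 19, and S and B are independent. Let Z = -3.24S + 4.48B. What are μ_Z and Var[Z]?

μ_Z = (-3.24)·μ_S + 4.48·μ_B = (-3.24)·22.8 + 4.48·18 = 6.768.
Var[Z] = a²·Var[S] + b²·Var[B] + 2ab·covariance of S and B with a = -3.24, b = 4.48.
Independence gives covariance of S and B = 0.
= (-3.24)²·101 + 4.48²·19 + 2·(-3.24)·4.48·0
= 1060.2576 + 381.3376 + 0 = 1441.5952.

μ_Z = 6.768, Var[Z] = 1441.5952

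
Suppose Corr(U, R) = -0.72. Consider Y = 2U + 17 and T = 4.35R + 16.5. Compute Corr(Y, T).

Linear rescalings preserve correlation up to sign; here the slopes 2 and 4.35 have the same sign, so Corr(Y, T) = Corr(U, R) = -0.72.

Corr(Y, T) = -0.72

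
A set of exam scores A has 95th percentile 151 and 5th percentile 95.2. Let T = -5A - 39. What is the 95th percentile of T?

Since a = -5 < 0 the transformation is decreasing, reversing order: the 95th percentile of T corresponds to the 5th percentile of A.
So P_{95}(T) = a·P_{5}(A) + b = (-5)·95.2 + (-39) = -515.

95th percentile of T = -515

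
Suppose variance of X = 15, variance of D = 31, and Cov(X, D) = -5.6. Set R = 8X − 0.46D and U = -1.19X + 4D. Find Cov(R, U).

By bilinearity, Cov(R, U) = ac·variance of X + bd·variance of D + (ad+bc)·Cov(X, D), with a=8, b=-0.46, c=-1.19, d=4.
ac·variance of X = 8·(-1.19)·15 = -142.8
bd·variance of D = (-0.46)·4·31 = -57.04
(ad+bc)·Cov(X, D) = (32.5474)·(-5.6) = -182.26544
Cov(R, U) = -142.8 + (-57.04) + (-182.26544) = -382.10544.

Cov(R, U) = -382.10544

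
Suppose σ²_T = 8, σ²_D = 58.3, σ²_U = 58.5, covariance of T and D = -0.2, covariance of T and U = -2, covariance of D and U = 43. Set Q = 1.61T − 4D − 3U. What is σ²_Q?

σ²_Q = a²·σ²_T + b²·σ²_D + c²·σ²_U + 2ab·covariance of T and D + 2ac·covariance of T and U + 2bc·covariance of D and U, with a = 1.61, b = -4, c = -3.
= 20.7368 + 932.8 + 526.5 + 2.576 + 19.32 + 1032
= 2533.9328.

σ²_Q = 2533.9328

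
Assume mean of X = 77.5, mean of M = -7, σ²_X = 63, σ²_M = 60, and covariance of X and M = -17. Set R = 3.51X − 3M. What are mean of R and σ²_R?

mean of R = 3.51·mean of X + (-3)·mean of M = 3.51·77.5 + (-3)·(-7) = 293.025.
σ²_R = a²·σ²_X + b²·σ²_M + 2ab·covariance of X and M with a = 3.51, b = -3.
= 3.51²·63 + (-3)²·60 + 2·3.51·(-3)·(-17)
= 776.1663 + 540 + 358.02 = 1674.1863.

mean of R = 293.025, σ²_R = 1674.1863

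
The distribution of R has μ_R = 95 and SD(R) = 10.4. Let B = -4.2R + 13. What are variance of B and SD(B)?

B = -4.2R + 13 is linear with a = -4.2, b = 13.
variance of R = 10.4² = 108.16.
variance of B = a²·variance of R = (-4.2)²·108.16 = 1907.9424 (the additive constant 13 does not affect variance).
SD(B) = |a|·SD(R) = |-4.2|·10.4 = 43.68.

variance of B = 1907.9424, SD(B) = 43.68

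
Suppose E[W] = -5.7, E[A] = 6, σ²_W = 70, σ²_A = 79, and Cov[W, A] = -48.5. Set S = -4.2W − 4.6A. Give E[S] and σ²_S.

E[S] = -3.66, σ²_S = 1032.4

E[S] = (-4.2)·E[W] + (-4.6)·E[A] = (-4.2)·(-5.7) + (-4.6)·6 = -3.66.
σ²_S = a²·σ²_W + b²·σ²_A + 2ab·Cov[W, A] with a = -4.2, b = -4.6.
= (-4.2)²·70 + (-4.6)²·79 + 2·(-4.2)·(-4.6)·(-48.5)
= 1234.8 + 1671.64 + (-1874.04) = 1032.4.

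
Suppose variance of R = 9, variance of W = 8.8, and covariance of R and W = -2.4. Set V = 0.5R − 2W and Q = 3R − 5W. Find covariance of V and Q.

covariance of V and Q = 121.9

By bilinearity, covariance of V and Q = ac·variance of R + bd·variance of W + (ad+bc)·covariance of R and W, with a=0.5, b=-2, c=3, d=-5.
ac·variance of R = 0.5·3·9 = 13.5
bd·variance of W = (-2)·(-5)·8.8 = 88
(ad+bc)·covariance of R and W = (-8.5)·(-2.4) = 20.4
covariance of V and Q = 13.5 + 88 + 20.4 = 121.9.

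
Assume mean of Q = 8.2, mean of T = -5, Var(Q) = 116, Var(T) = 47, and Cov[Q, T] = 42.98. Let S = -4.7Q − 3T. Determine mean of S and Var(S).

mean of S = -23.54, Var(S) = 4197.476

mean of S = (-4.7)·mean of Q + (-3)·mean of T = (-4.7)·8.2 + (-3)·(-5) = -23.54.
Var(S) = a²·Var(Q) + b²·Var(T) + 2ab·Cov[Q, T] with a = -4.7, b = -3.
= (-4.7)²·116 + (-3)²·47 + 2·(-4.7)·(-3)·42.98
= 2562.44 + 423 + 1212.036 = 4197.476.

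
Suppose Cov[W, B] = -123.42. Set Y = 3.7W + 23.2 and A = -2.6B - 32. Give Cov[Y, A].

Cov[Y, A] = a·c·Cov[W, B] = 3.7·(-2.6)·(-123.42) = 1187.3004. Additive constants drop out.

Cov[Y, A] = 1187.3004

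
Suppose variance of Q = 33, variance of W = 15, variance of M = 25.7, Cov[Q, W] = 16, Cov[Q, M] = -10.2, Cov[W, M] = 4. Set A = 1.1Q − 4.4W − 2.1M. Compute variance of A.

variance of A = a²·variance of Q + b²·variance of W + c²·variance of M + 2ab·Cov[Q, W] + 2ac·Cov[Q, M] + 2bc·Cov[W, M], with a = 1.1, b = -4.4, c = -2.1.
= 39.93 + 290.4 + 113.337 + (-154.88) + 47.124 + 73.92
= 409.831.

variance of A = 409.831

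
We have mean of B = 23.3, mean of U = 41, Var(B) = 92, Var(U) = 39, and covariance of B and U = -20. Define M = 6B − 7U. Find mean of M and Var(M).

mean of M = -147.2, Var(M) = 6903

mean of M = 6·mean of B + (-7)·mean of U = 6·23.3 + (-7)·41 = -147.2.
Var(M) = a²·Var(B) + b²·Var(U) + 2ab·covariance of B and U with a = 6, b = -7.
= 6²·92 + (-7)²·39 + 2·6·(-7)·(-20)
= 3312 + 1911 + 1680 = 6903.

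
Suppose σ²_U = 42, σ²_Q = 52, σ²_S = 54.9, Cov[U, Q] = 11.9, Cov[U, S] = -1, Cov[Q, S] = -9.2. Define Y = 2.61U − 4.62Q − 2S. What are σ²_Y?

σ²_Y = 1169.05584

σ²_Y = a²·σ²_U + b²·σ²_Q + c²·σ²_S + 2ab·Cov[U, Q] + 2ac·Cov[U, S] + 2bc·Cov[Q, S], with a = 2.61, b = -4.62, c = -2.
= 286.1082 + 1109.9088 + 219.6 + (-286.98516) + 10.44 + (-170.016)
= 1169.05584.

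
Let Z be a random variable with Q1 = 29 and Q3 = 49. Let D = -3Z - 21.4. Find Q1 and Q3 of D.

a = -3 < 0 reverses order: Q1(D) comes from Q3(Z), Q3(D) from Q1(Z).
Q1(D) = (-3)·49 + (-21.4) = -168.4; Q3(D) = (-3)·29 + (-21.4) = -108.4.

Q1(D) = -168.4, Q3(D) = -108.4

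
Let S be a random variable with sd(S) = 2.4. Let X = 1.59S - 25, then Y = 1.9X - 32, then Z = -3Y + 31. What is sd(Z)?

sd(Z) = 21.7512

sd(X) = |1.59|·2.4 = 3.816.
sd(Y) = |1.9|·3.816 = 7.2504.
sd(Z) = |-3|·7.2504 = 21.7512.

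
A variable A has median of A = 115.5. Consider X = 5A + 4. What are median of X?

A linear map preserves order up to sign, so median of X = a·median of A + b = 5·115.5 + 4 = 581.5.

median of X = 581.5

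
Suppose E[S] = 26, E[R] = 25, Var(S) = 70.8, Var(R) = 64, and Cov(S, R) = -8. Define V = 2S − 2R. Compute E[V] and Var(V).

E[V] = 2·E[S] + (-2)·E[R] = 2·26 + (-2)·25 = 2.
Var(V) = a²·Var(S) + b²·Var(R) + 2ab·Cov(S, R) with a = 2, b = -2.
= 2²·70.8 + (-2)²·64 + 2·2·(-2)·(-8)
= 283.2 + 256 + 64 = 603.2.

E[V] = 2, Var(V) = 603.2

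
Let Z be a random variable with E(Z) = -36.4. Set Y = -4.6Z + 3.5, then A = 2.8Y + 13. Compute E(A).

E(A) = 491.632

E(Y) = (-4.6)·(-36.4) + 3.5 = 170.94.
E(A) = 2.8·170.94 + 13 = 491.632.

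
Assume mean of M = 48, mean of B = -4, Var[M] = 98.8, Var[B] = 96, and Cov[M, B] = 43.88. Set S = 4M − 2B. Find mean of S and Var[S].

mean of S = 4·mean of M + (-2)·mean of B = 4·48 + (-2)·(-4) = 200.
Var[S] = a²·Var[M] + b²·Var[B] + 2ab·Cov[M, B] with a = 4, b = -2.
= 4²·98.8 + (-2)²·96 + 2·4·(-2)·43.88
= 1580.8 + 384 + (-702.08) = 1262.72.

mean of S = 200, Var[S] = 1262.72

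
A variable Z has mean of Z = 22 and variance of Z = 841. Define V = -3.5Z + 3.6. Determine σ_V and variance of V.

V = -3.5Z + 3.6 is linear with a = -3.5, b = 3.6.
σ_Z = √841 = 29.
σ_V = |a|·σ_Z = |-3.5|·29 = 101.5.
variance of V = a²·variance of Z = (-3.5)²·841 = 10302.25 (the additive constant 3.6 does not affect variance).

σ_V = 101.5, variance of V = 10302.25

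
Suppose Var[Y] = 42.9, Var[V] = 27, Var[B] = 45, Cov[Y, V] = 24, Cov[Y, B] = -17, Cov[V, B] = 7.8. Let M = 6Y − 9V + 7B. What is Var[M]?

Var[M] = a²·Var[Y] + b²·Var[V] + c²·Var[B] + 2ab·Cov[Y, V] + 2ac·Cov[Y, B] + 2bc·Cov[V, B], with a = 6, b = -9, c = 7.
= 1544.4 + 2187 + 2205 + (-2592) + (-1428) + (-982.8)
= 933.6.

Var[M] = 933.6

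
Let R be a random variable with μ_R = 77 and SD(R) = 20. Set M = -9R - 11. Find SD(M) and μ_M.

M = -9R - 11 is linear with a = -9, b = -11.
SD(M) = |a|·SD(R) = |-9|·20 = 180.
μ_M = a·μ_R + b = (-9)·77 + (-11) = -704.

SD(M) = 180, μ_M = -704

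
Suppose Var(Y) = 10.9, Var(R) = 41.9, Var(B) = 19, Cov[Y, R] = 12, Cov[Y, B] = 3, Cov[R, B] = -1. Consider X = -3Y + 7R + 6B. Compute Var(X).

Var(X) = 2139.2

Var(X) = a²·Var(Y) + b²·Var(R) + c²·Var(B) + 2ab·Cov[Y, R] + 2ac·Cov[Y, B] + 2bc·Cov[R, B], with a = -3, b = 7, c = 6.
= 98.1 + 2053.1 + 684 + (-504) + (-108) + (-84)
= 2139.2.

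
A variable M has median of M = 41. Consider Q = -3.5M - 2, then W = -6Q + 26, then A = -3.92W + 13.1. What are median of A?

median of A = -3510.98

median of Q = (-3.5)·41 + (-2) = -145.5.
median of W = (-6)·(-145.5) + 26 = 899.
median of A = (-3.92)·899 + 13.1 = -3510.98.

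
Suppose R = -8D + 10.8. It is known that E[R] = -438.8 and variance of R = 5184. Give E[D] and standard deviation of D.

E[D] = 56.2, standard deviation of D = 9

From R = -8D + 10.8: E[R] = a·E[D] + b, so E[D] = (E[R] − b)/a = (-438.8 − 10.8)/(-8) = 56.2.
standard deviation of R = √5184 = 72.
standard deviation of R = |a|·standard deviation of D, so standard deviation of D = 72/|-8| = 9.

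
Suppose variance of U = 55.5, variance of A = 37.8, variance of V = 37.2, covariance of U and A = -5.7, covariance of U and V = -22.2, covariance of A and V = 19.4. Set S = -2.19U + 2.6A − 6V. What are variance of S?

variance of S = a²·variance of U + b²·variance of A + c²·variance of V + 2ab·covariance of U and A + 2ac·covariance of U and V + 2bc·covariance of A and V, with a = -2.19, b = 2.6, c = -6.
= 266.18355 + 255.528 + 1339.2 + 64.9116 + (-583.416) + (-605.28)
= 737.12715.

variance of S = 737.12715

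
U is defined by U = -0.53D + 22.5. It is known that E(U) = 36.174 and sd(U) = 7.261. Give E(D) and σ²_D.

E(D) = -25.8, σ²_D = 187.69

From U = -0.53D + 22.5: E(U) = a·E(D) + b, so E(D) = (E(U) − b)/a = (36.174 − 22.5)/(-0.53) = -25.8.
σ²_U = 7.261² = 52.722121.
σ²_U = a²·σ²_D, so σ²_D = 52.722121/(-0.53)² = 187.69.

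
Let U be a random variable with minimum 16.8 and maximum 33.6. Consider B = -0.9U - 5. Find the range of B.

Range(B) = 15.12

Range of U = 33.6 − 16.8 = 16.8.
Range(B) = |a|·Range(U) = |-0.9|·16.8 = 15.12.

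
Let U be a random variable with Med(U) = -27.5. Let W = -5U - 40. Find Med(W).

A linear map preserves order up to sign, so Med(W) = a·Med(U) + b = (-5)·(-27.5) + (-40) = 97.5.

Med(W) = 97.5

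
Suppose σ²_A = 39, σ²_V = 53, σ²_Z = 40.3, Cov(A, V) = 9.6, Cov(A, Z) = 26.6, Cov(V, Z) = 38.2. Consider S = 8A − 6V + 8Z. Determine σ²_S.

σ²_S = 5799.2

σ²_S = a²·σ²_A + b²·σ²_V + c²·σ²_Z + 2ab·Cov(A, V) + 2ac·Cov(A, Z) + 2bc·Cov(V, Z), with a = 8, b = -6, c = 8.
= 2496 + 1908 + 2579.2 + (-921.6) + 3404.8 + (-3667.2)
= 5799.2.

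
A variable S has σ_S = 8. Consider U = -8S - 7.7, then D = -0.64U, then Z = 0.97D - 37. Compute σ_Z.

σ_U = |-8|·8 = 64.
σ_D = |-0.64|·64 = 40.96.
σ_Z = |0.97|·40.96 = 39.7312.

σ_Z = 39.7312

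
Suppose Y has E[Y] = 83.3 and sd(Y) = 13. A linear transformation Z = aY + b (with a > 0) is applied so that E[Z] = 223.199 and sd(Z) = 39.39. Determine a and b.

a = 3.03, b = -29.2

sd(Z) = a·sd(Y) (a > 0), so a = 39.39/13 = 3.03.
E[Z] = a·E[Y] + b, so b = 223.199 − 3.03·83.3 = -29.2.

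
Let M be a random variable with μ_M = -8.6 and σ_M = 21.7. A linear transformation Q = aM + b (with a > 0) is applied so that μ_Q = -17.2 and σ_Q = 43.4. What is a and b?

σ_Q = a·σ_M (a > 0), so a = 43.4/21.7 = 2.
μ_Q = a·μ_M + b, so b = -17.2 − 2·(-8.6) = 0.

a = 2, b = 0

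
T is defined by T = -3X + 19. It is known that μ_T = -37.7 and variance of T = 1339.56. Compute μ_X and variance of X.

μ_X = 18.9, variance of X = 148.84

From T = -3X + 19: μ_T = a·μ_X + b, so μ_X = (μ_T − b)/a = (-37.7 − 19)/(-3) = 18.9.
variance of T = a²·variance of X, so variance of X = 1339.56/(-3)² = 148.84.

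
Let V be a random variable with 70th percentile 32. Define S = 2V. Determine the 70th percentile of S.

70th percentile of S = 64

Since a = 2 > 0 the transformation is increasing, so the 70th percentile of S = a·(P_{70} of V) + b = 2·32 = 64.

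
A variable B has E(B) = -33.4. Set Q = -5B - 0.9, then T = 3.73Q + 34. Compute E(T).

E(T) = 653.553

E(Q) = (-5)·(-33.4) + (-0.9) = 166.1.
E(T) = 3.73·166.1 + 34 = 653.553.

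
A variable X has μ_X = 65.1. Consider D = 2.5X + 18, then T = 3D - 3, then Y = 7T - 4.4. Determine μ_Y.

μ_D = 2.5·65.1 + 18 = 180.75.
μ_T = 3·180.75 + (-3) = 539.25.
μ_Y = 7·539.25 + (-4.4) = 3770.35.

μ_Y = 3770.35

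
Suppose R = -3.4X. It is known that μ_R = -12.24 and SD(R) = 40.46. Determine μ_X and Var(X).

From R = -3.4X: μ_R = a·μ_X + b, so μ_X = (μ_R − b)/a = (-12.24 − 0)/(-3.4) = 3.6.
Var(R) = 40.46² = 1637.0116.
Var(R) = a²·Var(X), so Var(X) = 1637.0116/(-3.4)² = 141.61.

μ_X = 3.6, Var(X) = 141.61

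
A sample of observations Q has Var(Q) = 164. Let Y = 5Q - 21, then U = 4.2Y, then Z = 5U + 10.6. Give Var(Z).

Var(Y) = 5²·164 = 4100.
Var(U) = 4.2²·4100 = 72324.
Var(Z) = 5²·72324 = 1808100.

Var(Z) = 1808100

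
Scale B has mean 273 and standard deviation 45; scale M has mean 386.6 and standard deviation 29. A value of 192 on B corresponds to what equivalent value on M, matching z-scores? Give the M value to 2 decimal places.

M = 334.40

z = (192 − 273)/45 = -1.8.
M = 386.6 + z·29 = 386.6 + (192 − 273)·29/45 = 334.40.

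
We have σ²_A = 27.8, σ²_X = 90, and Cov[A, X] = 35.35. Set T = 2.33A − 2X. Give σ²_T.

σ²_T = a²·σ²_A + b²·σ²_X + 2ab·Cov[A, X] with a = 2.33, b = -2.
= 2.33²·27.8 + (-2)²·90 + 2·2.33·(-2)·35.35
= 150.92342 + 360 + (-329.462) = 181.46142.

σ²_T = 181.46142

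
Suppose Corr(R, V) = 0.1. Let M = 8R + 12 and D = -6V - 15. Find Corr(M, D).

Linear rescalings preserve |correlation|; the slopes 8 and -6 have opposite signs, so the correlation flips sign: Corr(M, D) = −Corr(R, V) = -0.1.

Corr(M, D) = -0.1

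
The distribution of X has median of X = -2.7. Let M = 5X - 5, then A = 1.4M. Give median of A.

median of M = 5·(-2.7) + (-5) = -18.5.
median of A = 1.4·(-18.5) = -25.9.

median of A = -25.9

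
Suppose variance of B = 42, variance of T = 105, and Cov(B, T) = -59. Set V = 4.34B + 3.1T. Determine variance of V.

variance of V = 212.5732

variance of V = a²·variance of B + b²·variance of T + 2ab·Cov(B, T) with a = 4.34, b = 3.1.
= 4.34²·42 + 3.1²·105 + 2·4.34·3.1·(-59)
= 791.0952 + 1009.05 + (-1587.572) = 212.5732.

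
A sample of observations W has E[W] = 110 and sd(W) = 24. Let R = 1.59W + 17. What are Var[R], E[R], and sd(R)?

R = 1.59W + 17 is linear with a = 1.59, b = 17.
Var[W] = 24² = 576.
Var[R] = a²·Var[W] = 1.59²·576 = 1456.1856 (the additive constant 17 does not affect variance).
E[R] = a·E[W] + b = 1.59·110 + 17 = 191.9.
sd(R) = |a|·sd(W) = |1.59|·24 = 38.16.

Var[R] = 1456.1856, E[R] = 191.9, sd(R) = 38.16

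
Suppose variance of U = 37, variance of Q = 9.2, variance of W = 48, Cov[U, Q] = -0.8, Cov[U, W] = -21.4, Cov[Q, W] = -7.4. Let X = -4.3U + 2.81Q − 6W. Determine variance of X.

variance of X = 1649.39492

variance of X = a²·variance of U + b²·variance of Q + c²·variance of W + 2ab·Cov[U, Q] + 2ac·Cov[U, W] + 2bc·Cov[Q, W], with a = -4.3, b = 2.81, c = -6.
= 684.13 + 72.64412 + 1728 + 19.3328 + (-1104.24) + 249.528
= 1649.39492.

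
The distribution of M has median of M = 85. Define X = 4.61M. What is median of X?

A linear map preserves order up to sign, so median of X = a·median of M + b = 4.61·85 = 391.85.

median of X = 391.85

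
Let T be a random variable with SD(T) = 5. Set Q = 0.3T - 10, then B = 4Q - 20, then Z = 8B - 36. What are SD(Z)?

SD(Z) = 48

SD(Q) = |0.3|·5 = 1.5.
SD(B) = |4|·1.5 = 6.
SD(Z) = |8|·6 = 48.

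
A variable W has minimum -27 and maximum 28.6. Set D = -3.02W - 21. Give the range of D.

Range(D) = 167.912

Range of W = 28.6 − (-27) = 55.6.
Range(D) = |a|·Range(W) = |-3.02|·55.6 = 167.912.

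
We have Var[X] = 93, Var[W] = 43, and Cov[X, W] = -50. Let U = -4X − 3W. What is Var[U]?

Var[U] = 675

Var[U] = a²·Var[X] + b²·Var[W] + 2ab·Cov[X, W] with a = -4, b = -3.
= (-4)²·93 + (-3)²·43 + 2·(-4)·(-3)·(-50)
= 1488 + 387 + (-1200) = 675.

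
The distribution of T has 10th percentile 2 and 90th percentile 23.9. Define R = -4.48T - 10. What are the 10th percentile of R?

10th percentile of R = -117.072

Since a = -4.48 < 0 the transformation is decreasing, reversing order: the 10th percentile of R corresponds to the 90th percentile of T.
So P_{10}(R) = a·P_{90}(T) + b = (-4.48)·23.9 + (-10) = -117.072.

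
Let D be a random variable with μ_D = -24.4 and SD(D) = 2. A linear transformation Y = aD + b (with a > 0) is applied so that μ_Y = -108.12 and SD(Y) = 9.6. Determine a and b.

SD(Y) = a·SD(D) (a > 0), so a = 9.6/2 = 4.8.
μ_Y = a·μ_D + b, so b = -108.12 − 4.8·(-24.4) = 9.

a = 4.8, b = 9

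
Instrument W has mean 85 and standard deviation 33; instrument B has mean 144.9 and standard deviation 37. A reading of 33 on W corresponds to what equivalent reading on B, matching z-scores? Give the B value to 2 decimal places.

z = (33 − 85)/33 ≈ -1.5758.
B = 144.9 + z·37 = 144.9 + (33 − 85)·37/33 ≈ 86.60.

B = 86.60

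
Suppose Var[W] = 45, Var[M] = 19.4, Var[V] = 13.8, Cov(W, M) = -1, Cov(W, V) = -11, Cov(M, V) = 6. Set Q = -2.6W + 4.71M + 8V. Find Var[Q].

Var[Q] = a²·Var[W] + b²·Var[M] + c²·Var[V] + 2ab·Cov(W, M) + 2ac·Cov(W, V) + 2bc·Cov(M, V), with a = -2.6, b = 4.71, c = 8.
= 304.2 + 430.37154 + 883.2 + 24.492 + 457.6 + 452.16
= 2552.02354.

Var[Q] = 2552.02354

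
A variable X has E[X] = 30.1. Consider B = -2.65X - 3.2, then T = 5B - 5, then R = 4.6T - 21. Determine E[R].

E[B] = (-2.65)·30.1 + (-3.2) = -82.965.
E[T] = 5·(-82.965) + (-5) = -419.825.
E[R] = 4.6·(-419.825) + (-21) = -1952.195.

E[R] = -1952.195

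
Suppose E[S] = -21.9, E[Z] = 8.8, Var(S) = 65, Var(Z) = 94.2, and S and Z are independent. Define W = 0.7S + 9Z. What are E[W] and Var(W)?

E[W] = 0.7·E[S] + 9·E[Z] = 0.7·(-21.9) + 9·8.8 = 63.87.
Var(W) = a²·Var(S) + b²·Var(Z) + 2ab·Cov[S, Z] with a = 0.7, b = 9.
Independence gives Cov[S, Z] = 0.
= 0.7²·65 + 9²·94.2 + 2·0.7·9·0
= 31.85 + 7630.2 + 0 = 7662.05.

E[W] = 63.87, Var(W) = 7662.05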